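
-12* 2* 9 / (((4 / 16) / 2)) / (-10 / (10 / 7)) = 246.86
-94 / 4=-23.50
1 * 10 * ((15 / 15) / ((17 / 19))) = 190 / 17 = 11.18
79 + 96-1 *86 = 89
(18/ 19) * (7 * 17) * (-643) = -1377306/ 19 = -72489.79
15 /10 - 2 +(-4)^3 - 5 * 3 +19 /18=-706 /9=-78.44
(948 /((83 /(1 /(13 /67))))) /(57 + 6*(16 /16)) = 0.93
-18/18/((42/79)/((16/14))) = -316/147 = -2.15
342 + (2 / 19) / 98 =318403 / 931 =342.00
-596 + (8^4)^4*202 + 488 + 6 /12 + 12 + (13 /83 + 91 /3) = 28315256757185118601 /498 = 56857945295552446.99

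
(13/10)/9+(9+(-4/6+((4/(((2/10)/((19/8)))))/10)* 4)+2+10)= 3553/90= 39.48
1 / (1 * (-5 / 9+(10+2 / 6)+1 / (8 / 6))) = 36 / 379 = 0.09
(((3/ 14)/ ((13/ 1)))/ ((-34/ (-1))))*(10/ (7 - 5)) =15/ 6188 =0.00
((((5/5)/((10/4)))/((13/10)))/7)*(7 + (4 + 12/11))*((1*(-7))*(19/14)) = -722/143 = -5.05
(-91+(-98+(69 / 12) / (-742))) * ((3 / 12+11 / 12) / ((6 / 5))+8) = -181194925 / 106848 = -1695.82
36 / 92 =9 / 23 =0.39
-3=-3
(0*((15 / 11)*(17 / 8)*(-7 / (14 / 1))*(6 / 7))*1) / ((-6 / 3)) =0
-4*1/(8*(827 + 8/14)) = -7/11586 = -0.00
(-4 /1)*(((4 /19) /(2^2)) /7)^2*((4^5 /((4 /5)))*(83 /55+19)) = -1155072 /194579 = -5.94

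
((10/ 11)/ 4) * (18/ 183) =15/ 671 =0.02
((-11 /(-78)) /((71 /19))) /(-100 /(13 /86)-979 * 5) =-209 /30772110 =-0.00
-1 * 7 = -7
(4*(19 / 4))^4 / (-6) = -130321 / 6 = -21720.17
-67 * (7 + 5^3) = -8844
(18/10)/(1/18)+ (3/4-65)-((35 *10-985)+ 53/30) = 36083/60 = 601.38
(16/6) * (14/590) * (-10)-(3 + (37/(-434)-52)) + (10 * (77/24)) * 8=7812881/25606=305.12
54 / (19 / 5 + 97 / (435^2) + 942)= 5109075 / 89484551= 0.06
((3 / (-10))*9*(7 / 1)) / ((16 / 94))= -8883 / 80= -111.04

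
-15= -15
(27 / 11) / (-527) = -27 / 5797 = -0.00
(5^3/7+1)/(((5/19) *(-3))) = -836/35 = -23.89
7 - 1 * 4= 3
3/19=0.16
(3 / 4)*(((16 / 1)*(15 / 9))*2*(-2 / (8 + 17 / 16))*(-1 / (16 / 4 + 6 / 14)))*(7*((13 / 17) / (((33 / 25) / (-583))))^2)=3721812640000 / 2338299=1591675.25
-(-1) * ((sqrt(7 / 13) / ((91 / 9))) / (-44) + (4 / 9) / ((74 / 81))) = 18 / 37- 9 * sqrt(91) / 52052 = 0.48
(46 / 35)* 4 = 184 / 35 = 5.26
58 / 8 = 7.25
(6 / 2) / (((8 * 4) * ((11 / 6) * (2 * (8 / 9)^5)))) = 531441 / 11534336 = 0.05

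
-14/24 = -7/12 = -0.58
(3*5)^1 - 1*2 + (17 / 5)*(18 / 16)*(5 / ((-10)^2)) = 10553 / 800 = 13.19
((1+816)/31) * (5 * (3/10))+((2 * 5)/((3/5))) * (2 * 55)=348353/186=1872.87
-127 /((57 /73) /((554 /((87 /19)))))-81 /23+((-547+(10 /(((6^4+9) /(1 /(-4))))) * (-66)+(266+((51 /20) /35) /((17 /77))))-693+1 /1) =-12399040201 /600300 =-20654.74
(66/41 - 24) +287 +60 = 13309/41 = 324.61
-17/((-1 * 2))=17/2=8.50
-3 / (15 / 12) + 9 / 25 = -51 / 25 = -2.04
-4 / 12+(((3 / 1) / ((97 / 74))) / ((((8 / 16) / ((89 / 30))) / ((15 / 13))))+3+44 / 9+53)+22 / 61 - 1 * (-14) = 62710811 / 692289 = 90.58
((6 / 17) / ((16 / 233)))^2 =488601 / 18496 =26.42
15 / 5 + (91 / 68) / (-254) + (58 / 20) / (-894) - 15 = -463563647 / 38602920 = -12.01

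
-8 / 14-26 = -26.57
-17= -17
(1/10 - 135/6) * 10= -224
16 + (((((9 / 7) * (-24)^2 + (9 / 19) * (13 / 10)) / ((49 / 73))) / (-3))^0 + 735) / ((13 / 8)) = 6096 / 13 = 468.92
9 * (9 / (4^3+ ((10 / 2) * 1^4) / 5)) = 81 / 65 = 1.25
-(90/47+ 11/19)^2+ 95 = 70798126/797449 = 88.78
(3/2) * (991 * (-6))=-8919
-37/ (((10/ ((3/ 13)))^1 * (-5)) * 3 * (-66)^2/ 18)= 37/ 157300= 0.00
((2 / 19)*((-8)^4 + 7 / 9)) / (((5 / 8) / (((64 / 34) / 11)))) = 18877952 / 159885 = 118.07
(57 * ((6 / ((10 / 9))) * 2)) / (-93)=-1026 / 155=-6.62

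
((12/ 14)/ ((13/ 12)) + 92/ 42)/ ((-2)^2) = 407/ 546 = 0.75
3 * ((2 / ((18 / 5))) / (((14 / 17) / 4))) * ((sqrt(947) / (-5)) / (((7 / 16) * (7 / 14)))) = -1088 * sqrt(947) / 147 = -227.76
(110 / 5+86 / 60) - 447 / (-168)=21919 / 840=26.09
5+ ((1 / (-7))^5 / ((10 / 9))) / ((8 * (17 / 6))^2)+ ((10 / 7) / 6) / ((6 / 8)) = 37192449671 / 6994401120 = 5.32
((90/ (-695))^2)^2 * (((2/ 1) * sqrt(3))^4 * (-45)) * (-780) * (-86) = -45630799718400/ 373301041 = -122235.93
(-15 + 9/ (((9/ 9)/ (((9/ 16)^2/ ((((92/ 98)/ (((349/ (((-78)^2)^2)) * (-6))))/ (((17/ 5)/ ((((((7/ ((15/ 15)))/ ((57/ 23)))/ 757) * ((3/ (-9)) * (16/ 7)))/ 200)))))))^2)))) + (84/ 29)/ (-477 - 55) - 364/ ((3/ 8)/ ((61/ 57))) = -65833065105069164561643561985/ 75968256287011915941543936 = -866.59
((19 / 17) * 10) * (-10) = -1900 / 17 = -111.76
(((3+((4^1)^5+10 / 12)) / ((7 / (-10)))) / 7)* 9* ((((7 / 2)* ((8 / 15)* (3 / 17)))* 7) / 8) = -18501 / 34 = -544.15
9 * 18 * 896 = 145152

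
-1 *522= -522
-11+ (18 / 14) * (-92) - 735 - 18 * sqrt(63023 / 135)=-6050 / 7 - 2 * sqrt(945345) / 5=-1253.20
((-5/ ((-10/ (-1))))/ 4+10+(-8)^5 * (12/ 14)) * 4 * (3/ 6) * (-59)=92766349/ 28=3313083.89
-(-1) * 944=944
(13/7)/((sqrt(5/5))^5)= 13/7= 1.86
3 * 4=12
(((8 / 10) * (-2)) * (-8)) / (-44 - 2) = -32 / 115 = -0.28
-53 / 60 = -0.88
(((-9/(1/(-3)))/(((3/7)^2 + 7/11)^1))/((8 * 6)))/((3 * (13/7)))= 11319/91936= 0.12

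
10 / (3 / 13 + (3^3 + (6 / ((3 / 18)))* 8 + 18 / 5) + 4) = 325 / 10492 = 0.03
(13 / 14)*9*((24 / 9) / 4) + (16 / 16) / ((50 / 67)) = 2419 / 350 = 6.91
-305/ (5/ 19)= -1159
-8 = -8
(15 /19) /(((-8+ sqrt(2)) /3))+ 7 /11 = 2143 /6479-45 * sqrt(2) /1178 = 0.28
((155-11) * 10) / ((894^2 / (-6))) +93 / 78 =681991 / 577226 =1.18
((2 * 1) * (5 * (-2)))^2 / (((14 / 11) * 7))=2200 / 49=44.90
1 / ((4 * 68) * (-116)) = -1 / 31552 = -0.00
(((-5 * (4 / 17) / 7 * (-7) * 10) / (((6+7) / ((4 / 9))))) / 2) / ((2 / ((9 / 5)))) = 0.18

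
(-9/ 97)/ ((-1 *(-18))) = -1/ 194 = -0.01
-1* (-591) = 591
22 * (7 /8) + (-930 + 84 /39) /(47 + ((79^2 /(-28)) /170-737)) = 3523592121 /171113332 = 20.59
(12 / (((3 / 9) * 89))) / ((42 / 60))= 360 / 623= 0.58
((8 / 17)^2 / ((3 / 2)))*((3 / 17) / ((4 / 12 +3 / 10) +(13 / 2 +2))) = 1920 / 673081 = 0.00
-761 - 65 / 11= -8436 / 11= -766.91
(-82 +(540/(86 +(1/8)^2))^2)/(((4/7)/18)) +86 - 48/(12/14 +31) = -37755297871/30035647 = -1257.02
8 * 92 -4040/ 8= 231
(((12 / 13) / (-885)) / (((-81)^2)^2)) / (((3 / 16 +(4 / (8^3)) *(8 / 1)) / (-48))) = 256 / 55028058345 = 0.00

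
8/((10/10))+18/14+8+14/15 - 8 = 1073/105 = 10.22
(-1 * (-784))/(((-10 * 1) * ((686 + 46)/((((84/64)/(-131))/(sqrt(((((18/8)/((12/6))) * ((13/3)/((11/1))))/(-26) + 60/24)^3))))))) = 30184 * sqrt(4807)/7630166395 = 0.00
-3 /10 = -0.30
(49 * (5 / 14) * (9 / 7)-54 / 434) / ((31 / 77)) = 106821 / 1922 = 55.58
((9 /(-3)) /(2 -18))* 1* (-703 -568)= -3813 /16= -238.31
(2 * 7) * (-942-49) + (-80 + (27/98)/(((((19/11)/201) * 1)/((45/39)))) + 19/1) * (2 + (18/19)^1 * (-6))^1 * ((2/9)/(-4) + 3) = -13613.57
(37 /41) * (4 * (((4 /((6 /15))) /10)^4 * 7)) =1036 /41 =25.27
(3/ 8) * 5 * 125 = 1875/ 8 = 234.38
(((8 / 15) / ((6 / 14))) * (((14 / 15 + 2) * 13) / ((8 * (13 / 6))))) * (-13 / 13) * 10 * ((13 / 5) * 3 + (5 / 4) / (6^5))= -93407237 / 437400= -213.55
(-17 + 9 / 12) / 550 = -13 / 440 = -0.03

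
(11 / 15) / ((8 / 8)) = 11 / 15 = 0.73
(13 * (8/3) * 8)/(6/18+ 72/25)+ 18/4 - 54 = 17741/482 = 36.81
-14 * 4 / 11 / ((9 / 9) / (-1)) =56 / 11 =5.09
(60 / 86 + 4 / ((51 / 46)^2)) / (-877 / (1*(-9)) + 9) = 220991 / 5952533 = 0.04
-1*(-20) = 20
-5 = -5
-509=-509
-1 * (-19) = 19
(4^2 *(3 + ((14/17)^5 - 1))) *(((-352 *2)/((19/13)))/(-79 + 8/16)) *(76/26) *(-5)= -760891760640/222917549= -3413.33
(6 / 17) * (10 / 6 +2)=22 / 17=1.29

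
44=44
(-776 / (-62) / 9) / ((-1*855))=-0.00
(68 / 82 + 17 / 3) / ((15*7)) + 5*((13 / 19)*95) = 4198174 / 12915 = 325.06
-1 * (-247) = 247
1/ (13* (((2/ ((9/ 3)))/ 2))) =3/ 13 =0.23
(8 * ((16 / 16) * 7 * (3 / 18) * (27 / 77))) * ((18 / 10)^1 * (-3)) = -972 / 55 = -17.67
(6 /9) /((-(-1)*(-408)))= -1 /612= -0.00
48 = 48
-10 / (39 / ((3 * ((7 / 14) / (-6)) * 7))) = 35 / 78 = 0.45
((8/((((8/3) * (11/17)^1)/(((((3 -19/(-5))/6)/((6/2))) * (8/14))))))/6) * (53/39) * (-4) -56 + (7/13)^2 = -99461893/1756755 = -56.62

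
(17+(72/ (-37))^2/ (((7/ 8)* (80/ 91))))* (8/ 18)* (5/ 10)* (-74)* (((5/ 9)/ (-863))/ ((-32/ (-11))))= 1650671/ 20691288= 0.08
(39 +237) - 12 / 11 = 3024 / 11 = 274.91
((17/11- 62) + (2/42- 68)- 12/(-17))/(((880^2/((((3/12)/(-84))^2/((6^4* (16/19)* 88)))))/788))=-938523563/78310945892125900800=-0.00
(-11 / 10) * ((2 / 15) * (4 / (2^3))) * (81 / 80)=-297 / 4000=-0.07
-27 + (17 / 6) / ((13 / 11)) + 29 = 343 / 78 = 4.40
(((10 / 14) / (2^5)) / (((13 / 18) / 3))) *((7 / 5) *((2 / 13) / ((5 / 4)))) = 27 / 1690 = 0.02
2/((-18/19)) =-19/9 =-2.11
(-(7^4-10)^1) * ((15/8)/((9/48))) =-23910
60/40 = 3/2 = 1.50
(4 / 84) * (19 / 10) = 19 / 210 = 0.09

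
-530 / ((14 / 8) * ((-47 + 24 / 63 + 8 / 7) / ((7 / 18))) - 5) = 1484 / 587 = 2.53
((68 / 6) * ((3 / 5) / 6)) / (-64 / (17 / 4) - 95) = -289 / 28065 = -0.01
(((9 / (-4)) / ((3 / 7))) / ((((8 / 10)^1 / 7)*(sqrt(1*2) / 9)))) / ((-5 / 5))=6615*sqrt(2) / 32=292.34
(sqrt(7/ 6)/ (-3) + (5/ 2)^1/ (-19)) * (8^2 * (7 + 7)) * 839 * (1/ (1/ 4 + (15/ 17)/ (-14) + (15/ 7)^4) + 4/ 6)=-2794930818176 * sqrt(42)/ 93771729-13974654090880/ 197962539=-263755.35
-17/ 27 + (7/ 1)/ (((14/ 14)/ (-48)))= -9089/ 27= -336.63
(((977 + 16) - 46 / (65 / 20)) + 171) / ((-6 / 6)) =-14948 / 13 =-1149.85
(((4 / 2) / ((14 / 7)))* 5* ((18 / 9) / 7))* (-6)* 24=-1440 / 7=-205.71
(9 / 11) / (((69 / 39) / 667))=3393 / 11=308.45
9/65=0.14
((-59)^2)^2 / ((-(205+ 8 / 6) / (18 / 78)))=-109056249 / 8047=-13552.41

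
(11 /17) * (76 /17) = 836 /289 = 2.89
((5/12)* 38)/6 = 95/36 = 2.64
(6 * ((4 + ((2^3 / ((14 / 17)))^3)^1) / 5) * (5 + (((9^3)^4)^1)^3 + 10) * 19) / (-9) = -90117743405272966455452370086299582168704 / 1715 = -52546789157593566446327910000000000000.00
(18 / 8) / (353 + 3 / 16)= 36 / 5651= 0.01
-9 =-9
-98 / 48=-49 / 24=-2.04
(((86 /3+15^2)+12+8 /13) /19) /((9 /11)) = 114235 /6669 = 17.13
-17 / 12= -1.42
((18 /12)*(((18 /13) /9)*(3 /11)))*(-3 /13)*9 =-243 /1859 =-0.13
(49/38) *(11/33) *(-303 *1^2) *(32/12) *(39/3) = -257348/57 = -4514.88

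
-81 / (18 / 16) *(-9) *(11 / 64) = 111.38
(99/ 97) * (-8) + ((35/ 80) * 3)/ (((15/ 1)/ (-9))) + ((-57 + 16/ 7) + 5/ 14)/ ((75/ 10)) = -2639963/ 162960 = -16.20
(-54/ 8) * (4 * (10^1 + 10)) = -540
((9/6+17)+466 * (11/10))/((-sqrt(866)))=-5311 * sqrt(866)/8660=-18.05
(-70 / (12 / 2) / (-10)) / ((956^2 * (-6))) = -7 / 32901696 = -0.00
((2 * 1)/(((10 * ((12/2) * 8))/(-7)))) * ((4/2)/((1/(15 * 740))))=-1295/2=-647.50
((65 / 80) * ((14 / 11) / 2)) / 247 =7 / 3344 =0.00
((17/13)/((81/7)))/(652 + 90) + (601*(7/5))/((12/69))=5400134819/1116180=4838.05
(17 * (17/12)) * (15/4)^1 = 1445/16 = 90.31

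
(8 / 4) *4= 8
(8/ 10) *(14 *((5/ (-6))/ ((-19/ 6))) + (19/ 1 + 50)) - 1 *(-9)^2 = -2171/ 95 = -22.85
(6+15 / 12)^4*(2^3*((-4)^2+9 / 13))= 153479977 / 416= 368942.25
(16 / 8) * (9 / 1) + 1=19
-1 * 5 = -5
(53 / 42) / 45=53 / 1890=0.03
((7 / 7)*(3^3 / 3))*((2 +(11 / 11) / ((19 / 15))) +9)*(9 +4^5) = 109606.74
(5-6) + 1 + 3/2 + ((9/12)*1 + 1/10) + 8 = 207/20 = 10.35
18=18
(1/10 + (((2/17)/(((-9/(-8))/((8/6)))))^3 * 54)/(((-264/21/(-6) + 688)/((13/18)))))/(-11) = -38987798173/4282097645430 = -0.01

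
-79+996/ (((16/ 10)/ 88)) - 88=54613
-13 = -13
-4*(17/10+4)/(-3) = 38/5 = 7.60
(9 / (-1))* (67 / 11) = -603 / 11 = -54.82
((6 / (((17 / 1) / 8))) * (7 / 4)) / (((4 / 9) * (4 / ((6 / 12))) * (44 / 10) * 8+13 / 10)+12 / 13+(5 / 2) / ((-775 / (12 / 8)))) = 1218672 / 31414963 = 0.04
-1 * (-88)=88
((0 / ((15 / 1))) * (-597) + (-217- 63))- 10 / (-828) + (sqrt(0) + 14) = -110119 / 414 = -265.99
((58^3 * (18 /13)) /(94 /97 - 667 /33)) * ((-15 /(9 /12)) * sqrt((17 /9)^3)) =141565462720 * sqrt(17) /800761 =728918.31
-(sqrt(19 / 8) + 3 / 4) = -sqrt(38) / 4 - 3 / 4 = -2.29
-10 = -10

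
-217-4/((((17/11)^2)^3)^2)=-126441579192365021/582622237229761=-217.02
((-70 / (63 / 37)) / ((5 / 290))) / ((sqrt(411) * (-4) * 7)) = 5365 * sqrt(411) / 25893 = 4.20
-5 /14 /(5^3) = -1 /350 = -0.00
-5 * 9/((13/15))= -675/13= -51.92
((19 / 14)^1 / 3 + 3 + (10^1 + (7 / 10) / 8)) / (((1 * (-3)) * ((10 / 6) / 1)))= -22747 / 8400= -2.71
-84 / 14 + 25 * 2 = 44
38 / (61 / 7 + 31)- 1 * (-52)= 7361 / 139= 52.96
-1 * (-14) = 14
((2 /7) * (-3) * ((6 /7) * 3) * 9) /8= -243 /98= -2.48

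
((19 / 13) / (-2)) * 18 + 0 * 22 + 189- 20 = 2026 / 13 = 155.85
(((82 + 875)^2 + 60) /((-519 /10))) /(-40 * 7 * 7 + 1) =3053030 /338907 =9.01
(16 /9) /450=8 /2025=0.00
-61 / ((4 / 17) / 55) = -57035 / 4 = -14258.75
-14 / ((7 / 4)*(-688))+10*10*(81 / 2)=348301 / 86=4050.01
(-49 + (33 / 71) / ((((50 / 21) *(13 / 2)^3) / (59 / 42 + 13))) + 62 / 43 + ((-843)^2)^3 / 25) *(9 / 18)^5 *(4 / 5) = 300907021565316218521453 / 838430125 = 358893380131488.26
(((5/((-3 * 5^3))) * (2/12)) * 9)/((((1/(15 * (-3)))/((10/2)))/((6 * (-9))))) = -243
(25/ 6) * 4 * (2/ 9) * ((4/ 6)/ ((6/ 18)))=200/ 27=7.41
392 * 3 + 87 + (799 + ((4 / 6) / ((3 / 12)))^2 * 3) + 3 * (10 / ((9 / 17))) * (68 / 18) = 62030 / 27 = 2297.41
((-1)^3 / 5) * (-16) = 16 / 5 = 3.20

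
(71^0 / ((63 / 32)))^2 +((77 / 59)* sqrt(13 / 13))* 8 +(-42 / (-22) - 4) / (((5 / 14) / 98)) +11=-7110034021 / 12879405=-552.05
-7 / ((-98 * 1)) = 0.07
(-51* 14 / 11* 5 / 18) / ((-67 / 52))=30940 / 2211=13.99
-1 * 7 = -7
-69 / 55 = -1.25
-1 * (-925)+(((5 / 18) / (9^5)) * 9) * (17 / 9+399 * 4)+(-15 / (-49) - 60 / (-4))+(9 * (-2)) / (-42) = 48998132017 / 52081218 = 940.80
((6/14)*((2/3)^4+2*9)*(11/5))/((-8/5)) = -8107/756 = -10.72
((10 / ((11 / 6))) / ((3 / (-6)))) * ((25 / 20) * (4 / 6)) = -100 / 11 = -9.09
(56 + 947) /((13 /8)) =8024 /13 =617.23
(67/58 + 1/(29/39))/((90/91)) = 91/36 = 2.53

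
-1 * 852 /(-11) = 852 /11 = 77.45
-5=-5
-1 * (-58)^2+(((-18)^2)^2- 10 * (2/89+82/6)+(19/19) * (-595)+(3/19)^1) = 511765592/5073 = 100880.27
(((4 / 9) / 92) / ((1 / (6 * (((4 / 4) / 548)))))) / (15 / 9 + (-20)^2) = 1 / 7593910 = 0.00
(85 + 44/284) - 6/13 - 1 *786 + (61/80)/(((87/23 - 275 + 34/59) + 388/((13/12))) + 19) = -97301578618457/138744695440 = -701.30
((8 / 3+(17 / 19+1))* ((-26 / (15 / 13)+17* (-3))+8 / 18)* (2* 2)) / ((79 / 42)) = -9577568 / 13509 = -708.98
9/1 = 9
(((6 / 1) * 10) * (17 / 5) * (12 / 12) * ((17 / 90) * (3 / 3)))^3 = 193100552 / 3375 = 57214.98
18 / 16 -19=-143 / 8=-17.88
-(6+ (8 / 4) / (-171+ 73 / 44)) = -44618 / 7451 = -5.99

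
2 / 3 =0.67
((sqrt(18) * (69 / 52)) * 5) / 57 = 345 * sqrt(2) / 988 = 0.49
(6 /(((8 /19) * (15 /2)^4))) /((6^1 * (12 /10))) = 19 /30375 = 0.00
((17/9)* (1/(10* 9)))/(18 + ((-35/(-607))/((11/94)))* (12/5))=113509/103746420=0.00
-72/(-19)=72/19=3.79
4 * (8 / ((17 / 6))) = 192 / 17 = 11.29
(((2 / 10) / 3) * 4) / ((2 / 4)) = 8 / 15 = 0.53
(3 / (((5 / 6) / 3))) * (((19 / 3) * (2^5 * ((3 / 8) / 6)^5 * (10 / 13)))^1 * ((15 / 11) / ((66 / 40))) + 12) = 2087555967 / 16107520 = 129.60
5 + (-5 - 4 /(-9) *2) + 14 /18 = 5 /3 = 1.67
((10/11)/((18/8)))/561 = 40/55539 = 0.00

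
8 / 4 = 2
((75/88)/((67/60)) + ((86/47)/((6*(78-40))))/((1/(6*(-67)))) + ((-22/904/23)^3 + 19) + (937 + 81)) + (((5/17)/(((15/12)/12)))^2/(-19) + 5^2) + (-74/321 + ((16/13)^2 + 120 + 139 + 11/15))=25507884553399057285490083959/19322178445852412234378560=1320.14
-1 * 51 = -51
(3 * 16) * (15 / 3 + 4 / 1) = 432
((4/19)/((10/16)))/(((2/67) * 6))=536/285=1.88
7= 7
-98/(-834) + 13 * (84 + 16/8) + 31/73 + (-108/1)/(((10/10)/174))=-537997730/30441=-17673.46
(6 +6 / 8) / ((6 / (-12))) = -27 / 2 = -13.50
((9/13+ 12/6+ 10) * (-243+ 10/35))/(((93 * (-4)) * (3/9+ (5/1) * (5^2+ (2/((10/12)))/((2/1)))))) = 280335/4445896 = 0.06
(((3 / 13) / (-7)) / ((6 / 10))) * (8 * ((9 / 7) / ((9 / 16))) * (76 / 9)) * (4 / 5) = -38912 / 5733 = -6.79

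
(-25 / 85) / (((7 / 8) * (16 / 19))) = -95 / 238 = -0.40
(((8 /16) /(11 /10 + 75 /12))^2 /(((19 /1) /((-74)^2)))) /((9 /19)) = 547600 /194481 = 2.82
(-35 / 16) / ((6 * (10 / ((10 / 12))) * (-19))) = 35 / 21888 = 0.00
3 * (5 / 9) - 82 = -241 / 3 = -80.33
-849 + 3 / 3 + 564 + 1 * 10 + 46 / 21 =-5708 / 21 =-271.81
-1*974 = -974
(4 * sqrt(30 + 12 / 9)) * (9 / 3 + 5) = 32 * sqrt(282) / 3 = 179.12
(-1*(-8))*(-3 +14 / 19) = -344 / 19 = -18.11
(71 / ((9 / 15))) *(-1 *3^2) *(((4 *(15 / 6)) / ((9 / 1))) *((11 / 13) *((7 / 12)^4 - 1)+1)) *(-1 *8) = 120492325 / 50544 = 2383.91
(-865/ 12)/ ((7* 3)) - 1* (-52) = 12239/ 252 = 48.57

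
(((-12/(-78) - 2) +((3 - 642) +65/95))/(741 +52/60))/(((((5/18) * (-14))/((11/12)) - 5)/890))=1741494150/20958197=83.09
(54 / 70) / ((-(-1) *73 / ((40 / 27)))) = 8 / 511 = 0.02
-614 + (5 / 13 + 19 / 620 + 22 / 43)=-212478879 / 346580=-613.07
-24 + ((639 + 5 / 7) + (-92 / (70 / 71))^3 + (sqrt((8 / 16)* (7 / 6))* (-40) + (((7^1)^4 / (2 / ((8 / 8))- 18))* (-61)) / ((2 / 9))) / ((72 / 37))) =-8679331875701 / 10976000- 185* sqrt(21) / 54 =-790771.15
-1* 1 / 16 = -1 / 16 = -0.06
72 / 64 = 1.12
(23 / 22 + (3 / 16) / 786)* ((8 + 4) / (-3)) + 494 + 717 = 13912189 / 11528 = 1206.82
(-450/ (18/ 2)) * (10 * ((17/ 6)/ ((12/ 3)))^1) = -2125/ 6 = -354.17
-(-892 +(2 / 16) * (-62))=3599 / 4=899.75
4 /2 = 2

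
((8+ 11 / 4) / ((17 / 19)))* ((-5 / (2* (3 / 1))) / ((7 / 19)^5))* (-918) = 91033779735 / 67228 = 1354105.13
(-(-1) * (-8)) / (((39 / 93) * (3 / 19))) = -4712 / 39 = -120.82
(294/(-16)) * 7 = -1029/8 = -128.62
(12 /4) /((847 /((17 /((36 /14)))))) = 17 /726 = 0.02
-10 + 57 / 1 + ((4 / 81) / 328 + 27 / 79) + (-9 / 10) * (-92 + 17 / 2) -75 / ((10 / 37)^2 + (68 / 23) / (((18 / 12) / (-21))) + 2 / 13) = 1099112521586179 / 8841430086660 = 124.31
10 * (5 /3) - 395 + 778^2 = 1814717 /3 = 604905.67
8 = 8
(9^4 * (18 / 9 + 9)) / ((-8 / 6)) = -54128.25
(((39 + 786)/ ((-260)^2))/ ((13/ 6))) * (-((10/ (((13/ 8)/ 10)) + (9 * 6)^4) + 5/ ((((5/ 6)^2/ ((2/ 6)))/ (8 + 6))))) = -6839722197/ 142805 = -47895.54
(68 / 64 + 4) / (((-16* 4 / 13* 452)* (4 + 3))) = -1053 / 3239936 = -0.00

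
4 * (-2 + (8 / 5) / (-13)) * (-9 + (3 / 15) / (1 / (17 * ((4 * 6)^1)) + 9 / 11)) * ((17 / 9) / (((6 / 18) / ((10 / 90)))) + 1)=435151904 / 3590925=121.18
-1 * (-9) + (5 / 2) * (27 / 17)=441 / 34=12.97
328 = 328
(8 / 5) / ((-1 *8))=-1 / 5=-0.20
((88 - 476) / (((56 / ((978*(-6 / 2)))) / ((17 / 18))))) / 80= 268787 / 1120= 239.99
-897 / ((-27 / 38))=11362 / 9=1262.44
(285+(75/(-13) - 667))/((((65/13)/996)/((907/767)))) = -4553898252/49855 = -91342.86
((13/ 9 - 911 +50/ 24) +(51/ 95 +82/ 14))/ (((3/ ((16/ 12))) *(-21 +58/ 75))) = 19.80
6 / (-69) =-2 / 23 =-0.09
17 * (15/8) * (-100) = -6375/2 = -3187.50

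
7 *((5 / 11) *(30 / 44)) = 525 / 242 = 2.17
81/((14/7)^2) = 81/4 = 20.25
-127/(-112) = 127/112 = 1.13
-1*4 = -4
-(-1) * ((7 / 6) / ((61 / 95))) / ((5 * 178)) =133 / 65148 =0.00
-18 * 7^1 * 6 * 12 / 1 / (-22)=4536 / 11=412.36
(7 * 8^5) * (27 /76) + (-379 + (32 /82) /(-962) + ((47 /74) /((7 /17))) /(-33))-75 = 81034.79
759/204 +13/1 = 1137/68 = 16.72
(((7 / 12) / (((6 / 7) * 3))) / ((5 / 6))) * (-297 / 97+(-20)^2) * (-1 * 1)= -1886647 / 17460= -108.06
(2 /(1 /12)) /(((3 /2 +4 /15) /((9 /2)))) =3240 /53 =61.13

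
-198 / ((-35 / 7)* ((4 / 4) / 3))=594 / 5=118.80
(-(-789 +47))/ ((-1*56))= -53/ 4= -13.25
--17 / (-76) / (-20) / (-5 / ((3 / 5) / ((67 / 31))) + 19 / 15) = -93 / 139232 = -0.00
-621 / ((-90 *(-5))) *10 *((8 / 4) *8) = -1104 / 5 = -220.80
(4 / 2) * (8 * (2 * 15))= 480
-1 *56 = -56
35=35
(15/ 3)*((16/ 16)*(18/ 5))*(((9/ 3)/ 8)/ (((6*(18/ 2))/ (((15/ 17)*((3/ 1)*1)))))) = 45/ 136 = 0.33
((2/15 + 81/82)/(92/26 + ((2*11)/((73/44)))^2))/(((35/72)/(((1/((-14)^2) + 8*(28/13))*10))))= 138313912563/62411825035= 2.22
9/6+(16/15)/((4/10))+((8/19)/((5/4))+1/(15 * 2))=431/95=4.54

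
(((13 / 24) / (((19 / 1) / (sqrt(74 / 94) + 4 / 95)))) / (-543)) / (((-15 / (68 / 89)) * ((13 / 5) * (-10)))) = -17 * sqrt(1739) / 7768081980 - 17 / 3925360575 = -0.00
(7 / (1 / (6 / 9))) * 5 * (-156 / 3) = -3640 / 3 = -1213.33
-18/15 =-6/5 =-1.20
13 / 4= 3.25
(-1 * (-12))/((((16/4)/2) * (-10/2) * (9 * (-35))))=2/525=0.00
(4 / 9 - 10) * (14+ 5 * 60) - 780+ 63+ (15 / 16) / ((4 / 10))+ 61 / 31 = -33150851 / 8928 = -3713.13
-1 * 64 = -64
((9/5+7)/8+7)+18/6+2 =131/10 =13.10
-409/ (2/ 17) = -3476.50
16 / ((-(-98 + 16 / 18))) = 72 / 437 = 0.16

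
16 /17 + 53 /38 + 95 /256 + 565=46942557 /82688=567.71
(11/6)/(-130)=-11/780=-0.01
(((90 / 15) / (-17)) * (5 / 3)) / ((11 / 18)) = -180 / 187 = -0.96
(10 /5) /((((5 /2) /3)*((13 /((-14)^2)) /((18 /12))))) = 3528 /65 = 54.28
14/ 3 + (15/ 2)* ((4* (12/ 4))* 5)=1364/ 3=454.67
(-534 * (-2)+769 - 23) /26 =907 /13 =69.77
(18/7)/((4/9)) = 81/14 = 5.79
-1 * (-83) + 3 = 86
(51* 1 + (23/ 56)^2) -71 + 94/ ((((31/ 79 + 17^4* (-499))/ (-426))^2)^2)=-5639178112495779552642647218504189745151/ 284357263282255707063760720996456360000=-19.83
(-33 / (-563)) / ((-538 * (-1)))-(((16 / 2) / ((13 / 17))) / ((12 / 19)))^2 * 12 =-505610033285 / 153567258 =-3292.43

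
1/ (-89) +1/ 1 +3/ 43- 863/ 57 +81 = 14597465/ 218139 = 66.92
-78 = -78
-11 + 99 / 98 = -979 / 98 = -9.99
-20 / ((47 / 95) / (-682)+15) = -1295800 / 971803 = -1.33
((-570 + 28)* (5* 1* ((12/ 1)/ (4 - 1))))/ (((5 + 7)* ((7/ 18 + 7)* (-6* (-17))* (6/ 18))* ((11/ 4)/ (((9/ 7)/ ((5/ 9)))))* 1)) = -526824/ 174097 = -3.03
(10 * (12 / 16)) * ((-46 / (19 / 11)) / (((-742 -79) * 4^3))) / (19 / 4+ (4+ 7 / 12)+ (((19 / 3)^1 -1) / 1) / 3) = 6831 / 19966720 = 0.00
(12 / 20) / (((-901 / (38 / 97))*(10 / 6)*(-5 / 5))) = 342 / 2184925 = 0.00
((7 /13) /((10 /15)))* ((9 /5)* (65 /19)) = 4.97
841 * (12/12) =841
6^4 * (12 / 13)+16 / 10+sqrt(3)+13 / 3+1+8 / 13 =sqrt(3)+234752 / 195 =1205.59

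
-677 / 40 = -16.92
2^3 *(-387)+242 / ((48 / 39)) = -23195 / 8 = -2899.38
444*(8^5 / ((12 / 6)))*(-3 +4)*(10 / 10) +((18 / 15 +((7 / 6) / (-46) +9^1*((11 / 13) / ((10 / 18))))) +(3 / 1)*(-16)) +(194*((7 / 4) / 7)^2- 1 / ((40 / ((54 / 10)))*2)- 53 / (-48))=435013667431 / 59800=7274476.04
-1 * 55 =-55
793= 793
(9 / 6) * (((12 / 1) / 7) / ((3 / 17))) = 102 / 7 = 14.57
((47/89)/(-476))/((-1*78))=47/3304392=0.00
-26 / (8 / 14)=-91 / 2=-45.50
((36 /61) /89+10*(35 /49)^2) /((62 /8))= 5436056 /8246651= 0.66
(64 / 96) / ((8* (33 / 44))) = 1 / 9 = 0.11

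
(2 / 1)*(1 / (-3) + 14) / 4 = 41 / 6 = 6.83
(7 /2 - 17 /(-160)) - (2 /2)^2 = 2.61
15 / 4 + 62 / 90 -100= -17201 / 180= -95.56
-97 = -97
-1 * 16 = -16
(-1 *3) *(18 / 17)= -3.18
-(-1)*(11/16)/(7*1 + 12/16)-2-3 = -609/124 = -4.91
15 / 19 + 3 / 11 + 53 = 11299 / 209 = 54.06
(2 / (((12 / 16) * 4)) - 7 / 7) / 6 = -1 / 18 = -0.06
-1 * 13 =-13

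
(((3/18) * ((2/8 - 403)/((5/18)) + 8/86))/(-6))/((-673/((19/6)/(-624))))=11844923/39005141760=0.00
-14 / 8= -7 / 4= -1.75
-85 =-85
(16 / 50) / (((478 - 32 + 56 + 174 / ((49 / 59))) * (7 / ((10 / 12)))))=7 / 130740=0.00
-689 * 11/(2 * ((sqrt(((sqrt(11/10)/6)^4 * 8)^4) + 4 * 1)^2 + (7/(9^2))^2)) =-261000878767200000000/1102541179286678881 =-236.73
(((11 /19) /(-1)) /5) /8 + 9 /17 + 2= 32493 /12920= 2.51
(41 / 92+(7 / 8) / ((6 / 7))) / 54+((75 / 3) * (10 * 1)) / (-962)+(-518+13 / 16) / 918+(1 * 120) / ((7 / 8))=116316059959 / 853090056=136.35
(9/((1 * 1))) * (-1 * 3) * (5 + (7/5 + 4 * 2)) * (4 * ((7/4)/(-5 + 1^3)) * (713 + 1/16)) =19406709/40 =485167.72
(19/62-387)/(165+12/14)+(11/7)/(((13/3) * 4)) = -29356447/13100724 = -2.24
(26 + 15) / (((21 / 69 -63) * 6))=-943 / 8652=-0.11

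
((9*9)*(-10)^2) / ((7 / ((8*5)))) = 324000 / 7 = 46285.71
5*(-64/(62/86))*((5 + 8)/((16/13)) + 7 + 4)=-296700/31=-9570.97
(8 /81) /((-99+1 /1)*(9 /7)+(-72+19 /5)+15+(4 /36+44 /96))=-320 /578763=-0.00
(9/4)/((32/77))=693/128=5.41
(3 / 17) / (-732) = -1 / 4148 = -0.00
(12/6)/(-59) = -2/59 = -0.03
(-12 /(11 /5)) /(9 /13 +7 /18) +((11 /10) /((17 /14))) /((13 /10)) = -2674258 /615043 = -4.35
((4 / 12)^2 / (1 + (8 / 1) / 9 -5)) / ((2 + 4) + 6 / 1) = -1 / 336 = -0.00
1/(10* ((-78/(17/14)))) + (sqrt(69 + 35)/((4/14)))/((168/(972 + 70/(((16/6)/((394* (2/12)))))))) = -17/10920 + 10783* sqrt(26)/96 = 572.74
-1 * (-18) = 18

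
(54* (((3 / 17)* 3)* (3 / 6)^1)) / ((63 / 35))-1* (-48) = 951 / 17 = 55.94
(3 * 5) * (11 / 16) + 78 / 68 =3117 / 272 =11.46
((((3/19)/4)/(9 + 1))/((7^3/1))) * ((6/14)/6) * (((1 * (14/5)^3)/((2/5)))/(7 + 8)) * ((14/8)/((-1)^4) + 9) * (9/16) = 387/21280000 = 0.00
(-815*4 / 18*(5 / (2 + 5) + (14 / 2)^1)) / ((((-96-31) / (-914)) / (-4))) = 40220.11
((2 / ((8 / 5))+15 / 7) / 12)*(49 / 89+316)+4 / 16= 894637 / 9968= 89.75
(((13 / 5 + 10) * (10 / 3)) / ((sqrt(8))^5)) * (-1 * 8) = -21 * sqrt(2) / 16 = -1.86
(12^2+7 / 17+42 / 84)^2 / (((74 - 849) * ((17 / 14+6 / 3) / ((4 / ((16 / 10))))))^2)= 1189491121 / 56240122500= 0.02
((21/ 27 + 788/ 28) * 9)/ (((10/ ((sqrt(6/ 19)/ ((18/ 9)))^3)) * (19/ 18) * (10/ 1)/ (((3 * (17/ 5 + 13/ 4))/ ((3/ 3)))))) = 73791 * sqrt(114)/ 722000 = 1.09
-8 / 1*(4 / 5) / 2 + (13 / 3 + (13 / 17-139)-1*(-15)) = -31136 / 255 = -122.10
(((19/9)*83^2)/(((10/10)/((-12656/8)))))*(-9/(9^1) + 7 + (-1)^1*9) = 207069562/3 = 69023187.33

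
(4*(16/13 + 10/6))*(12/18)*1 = 904/117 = 7.73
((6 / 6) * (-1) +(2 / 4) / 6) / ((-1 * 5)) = 11 / 60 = 0.18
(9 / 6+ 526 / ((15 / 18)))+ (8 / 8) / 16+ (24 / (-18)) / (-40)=151871 / 240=632.80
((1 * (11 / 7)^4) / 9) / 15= 14641 / 324135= 0.05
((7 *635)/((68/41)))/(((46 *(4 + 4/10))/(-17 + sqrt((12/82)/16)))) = -911225/4048 + 22225 *sqrt(246)/275264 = -223.84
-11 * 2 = -22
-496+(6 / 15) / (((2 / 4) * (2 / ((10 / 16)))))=-1983 / 4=-495.75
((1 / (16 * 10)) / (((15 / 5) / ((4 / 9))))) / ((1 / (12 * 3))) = 1 / 30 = 0.03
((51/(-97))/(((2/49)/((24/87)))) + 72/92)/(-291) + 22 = 138127424/6275803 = 22.01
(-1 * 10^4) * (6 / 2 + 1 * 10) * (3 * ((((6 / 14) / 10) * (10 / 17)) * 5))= -5850000 / 119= -49159.66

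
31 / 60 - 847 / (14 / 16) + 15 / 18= -19333 / 20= -966.65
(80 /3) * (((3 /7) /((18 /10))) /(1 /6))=800 /21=38.10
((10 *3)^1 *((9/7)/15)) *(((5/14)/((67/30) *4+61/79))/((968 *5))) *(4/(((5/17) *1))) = 36261/136378858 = 0.00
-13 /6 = -2.17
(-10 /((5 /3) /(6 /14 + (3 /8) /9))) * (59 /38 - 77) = 226493 /1064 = 212.87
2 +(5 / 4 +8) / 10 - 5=-83 / 40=-2.08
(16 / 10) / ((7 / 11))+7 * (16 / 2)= 2048 / 35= 58.51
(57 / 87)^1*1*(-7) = -133 / 29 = -4.59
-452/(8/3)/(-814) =339/1628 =0.21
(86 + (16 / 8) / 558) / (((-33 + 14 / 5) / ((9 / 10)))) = -2.56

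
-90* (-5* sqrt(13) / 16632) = 25* sqrt(13) / 924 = 0.10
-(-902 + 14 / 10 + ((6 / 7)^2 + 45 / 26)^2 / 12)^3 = 24944187943239905014732652084433 / 34206335812286263808000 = 729227125.64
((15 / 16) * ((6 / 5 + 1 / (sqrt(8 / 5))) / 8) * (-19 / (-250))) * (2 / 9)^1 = 19 * sqrt(10) / 38400 + 19 / 8000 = 0.00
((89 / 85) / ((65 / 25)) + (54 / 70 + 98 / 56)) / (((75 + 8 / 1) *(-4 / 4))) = -90473 / 2568020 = -0.04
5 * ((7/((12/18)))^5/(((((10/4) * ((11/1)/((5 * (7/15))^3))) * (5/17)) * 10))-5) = 881794553/8800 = 100203.93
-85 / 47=-1.81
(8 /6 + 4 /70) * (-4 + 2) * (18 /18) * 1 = -292 /105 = -2.78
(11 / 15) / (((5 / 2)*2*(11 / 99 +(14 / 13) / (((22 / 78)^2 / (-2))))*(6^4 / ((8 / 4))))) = -1331 / 158560200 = -0.00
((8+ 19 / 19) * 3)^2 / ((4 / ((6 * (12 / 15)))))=4374 / 5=874.80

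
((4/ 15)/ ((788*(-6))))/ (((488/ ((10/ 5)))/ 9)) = -1/ 480680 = -0.00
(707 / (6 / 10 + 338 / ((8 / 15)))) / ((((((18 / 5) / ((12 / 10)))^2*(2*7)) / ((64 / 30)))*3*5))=6464 / 5138235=0.00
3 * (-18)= -54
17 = 17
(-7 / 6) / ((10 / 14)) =-49 / 30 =-1.63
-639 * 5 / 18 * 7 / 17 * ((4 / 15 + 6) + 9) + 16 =-112181 / 102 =-1099.81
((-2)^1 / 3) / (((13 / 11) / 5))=-110 / 39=-2.82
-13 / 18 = -0.72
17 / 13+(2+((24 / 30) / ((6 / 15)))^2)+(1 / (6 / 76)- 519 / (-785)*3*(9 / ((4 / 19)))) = 12829693 / 122460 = 104.77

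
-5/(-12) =5/12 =0.42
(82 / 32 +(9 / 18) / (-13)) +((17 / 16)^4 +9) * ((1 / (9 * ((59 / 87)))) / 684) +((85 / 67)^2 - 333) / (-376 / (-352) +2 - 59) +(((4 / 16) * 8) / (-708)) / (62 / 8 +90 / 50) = 1839334617673019516707 / 217644269774377844736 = 8.45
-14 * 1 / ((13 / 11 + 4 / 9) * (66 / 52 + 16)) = -5148 / 10327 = -0.50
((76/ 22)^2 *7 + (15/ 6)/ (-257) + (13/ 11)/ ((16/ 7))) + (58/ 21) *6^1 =350431623/ 3482864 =100.62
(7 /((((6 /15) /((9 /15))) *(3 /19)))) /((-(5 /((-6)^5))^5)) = 1890614153990325141504 /3125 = 604996529276904045.28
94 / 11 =8.55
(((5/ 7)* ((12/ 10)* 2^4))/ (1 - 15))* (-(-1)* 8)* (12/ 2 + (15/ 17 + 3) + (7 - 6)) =-71040/ 833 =-85.28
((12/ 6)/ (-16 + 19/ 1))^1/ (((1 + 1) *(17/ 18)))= 6/ 17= 0.35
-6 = -6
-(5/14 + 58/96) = -323/336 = -0.96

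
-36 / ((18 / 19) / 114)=-4332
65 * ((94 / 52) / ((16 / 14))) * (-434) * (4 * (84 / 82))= -182835.73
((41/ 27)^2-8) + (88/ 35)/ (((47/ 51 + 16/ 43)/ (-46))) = -6883699001/ 72386055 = -95.10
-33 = -33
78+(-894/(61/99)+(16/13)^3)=-183744500/134017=-1371.05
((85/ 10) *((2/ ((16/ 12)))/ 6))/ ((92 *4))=17/ 2944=0.01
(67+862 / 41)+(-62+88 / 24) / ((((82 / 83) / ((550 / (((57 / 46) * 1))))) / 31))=-812346.54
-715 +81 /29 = -20654 /29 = -712.21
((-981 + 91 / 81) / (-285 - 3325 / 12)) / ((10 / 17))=539716 / 182115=2.96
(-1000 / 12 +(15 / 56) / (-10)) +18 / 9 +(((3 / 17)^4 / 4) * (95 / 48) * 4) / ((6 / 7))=-4566301469 / 56126112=-81.36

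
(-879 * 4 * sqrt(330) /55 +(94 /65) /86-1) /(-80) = 687 /55900 +879 * sqrt(330) /1100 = 14.53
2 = 2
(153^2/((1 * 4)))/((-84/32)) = -15606/7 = -2229.43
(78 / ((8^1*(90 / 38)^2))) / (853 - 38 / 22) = 51623 / 25282800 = 0.00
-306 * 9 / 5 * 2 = -5508 / 5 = -1101.60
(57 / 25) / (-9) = -19 / 75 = -0.25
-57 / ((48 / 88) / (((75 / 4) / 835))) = -3135 / 1336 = -2.35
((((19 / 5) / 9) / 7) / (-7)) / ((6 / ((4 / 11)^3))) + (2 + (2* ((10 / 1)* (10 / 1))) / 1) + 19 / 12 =7169848333 / 35218260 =203.58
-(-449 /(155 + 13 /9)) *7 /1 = 28287 /1408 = 20.09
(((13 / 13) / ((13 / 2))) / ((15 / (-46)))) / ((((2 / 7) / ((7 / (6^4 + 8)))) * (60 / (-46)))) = 25921 / 3814200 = 0.01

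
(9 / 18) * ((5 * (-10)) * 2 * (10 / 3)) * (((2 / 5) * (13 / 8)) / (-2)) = 325 / 6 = 54.17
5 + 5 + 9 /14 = 149 /14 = 10.64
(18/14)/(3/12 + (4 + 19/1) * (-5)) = -4/357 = -0.01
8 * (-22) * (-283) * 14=697312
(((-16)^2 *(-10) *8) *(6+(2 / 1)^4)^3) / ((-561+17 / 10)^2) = -21807104000 / 31281649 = -697.12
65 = 65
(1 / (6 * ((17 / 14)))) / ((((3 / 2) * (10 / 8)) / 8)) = 448 / 765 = 0.59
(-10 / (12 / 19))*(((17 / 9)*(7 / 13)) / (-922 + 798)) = 11305 / 87048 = 0.13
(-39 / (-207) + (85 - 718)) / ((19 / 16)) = -698624 / 1311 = -532.89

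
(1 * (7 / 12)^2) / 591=49 / 85104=0.00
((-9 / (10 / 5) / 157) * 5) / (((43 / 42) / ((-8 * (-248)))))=-1874880 / 6751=-277.72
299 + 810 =1109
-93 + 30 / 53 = -4899 / 53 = -92.43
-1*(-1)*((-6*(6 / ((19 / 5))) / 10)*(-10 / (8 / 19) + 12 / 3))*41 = 29151 / 38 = 767.13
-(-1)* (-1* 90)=-90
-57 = -57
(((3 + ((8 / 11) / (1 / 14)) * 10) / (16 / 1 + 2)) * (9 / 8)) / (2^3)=1153 / 1408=0.82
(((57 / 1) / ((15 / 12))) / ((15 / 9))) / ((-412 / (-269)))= 45999 / 2575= 17.86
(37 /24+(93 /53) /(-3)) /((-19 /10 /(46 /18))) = -139955 /108756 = -1.29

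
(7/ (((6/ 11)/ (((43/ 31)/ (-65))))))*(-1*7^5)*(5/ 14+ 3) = 373636417/ 24180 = 15452.29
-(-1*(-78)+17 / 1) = -95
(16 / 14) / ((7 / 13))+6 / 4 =355 / 98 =3.62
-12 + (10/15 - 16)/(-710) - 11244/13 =-12140701/13845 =-876.90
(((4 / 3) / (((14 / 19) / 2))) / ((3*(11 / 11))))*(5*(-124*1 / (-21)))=47120 / 1323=35.62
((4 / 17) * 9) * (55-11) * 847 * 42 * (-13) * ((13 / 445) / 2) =-4761508752 / 7565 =-629412.92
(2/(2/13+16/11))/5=143/575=0.25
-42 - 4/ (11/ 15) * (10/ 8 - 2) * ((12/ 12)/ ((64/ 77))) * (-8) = -651/ 8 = -81.38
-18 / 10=-9 / 5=-1.80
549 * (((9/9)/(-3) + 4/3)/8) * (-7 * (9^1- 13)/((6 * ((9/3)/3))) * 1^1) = 1281/4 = 320.25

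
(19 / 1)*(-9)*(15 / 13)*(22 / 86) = -28215 / 559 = -50.47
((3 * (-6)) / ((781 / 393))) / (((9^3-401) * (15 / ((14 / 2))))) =-8253 / 640420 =-0.01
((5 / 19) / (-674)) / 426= -5 / 5455356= -0.00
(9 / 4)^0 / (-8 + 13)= 1 / 5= 0.20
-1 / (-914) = 1 / 914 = 0.00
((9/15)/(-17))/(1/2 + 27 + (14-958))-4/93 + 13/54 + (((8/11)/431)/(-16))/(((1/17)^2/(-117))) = 3.76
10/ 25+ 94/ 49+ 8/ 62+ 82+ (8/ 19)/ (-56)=12185097/ 144305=84.44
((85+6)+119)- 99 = 111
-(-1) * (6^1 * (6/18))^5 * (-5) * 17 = -2720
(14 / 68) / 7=1 / 34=0.03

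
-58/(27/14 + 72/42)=-812/51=-15.92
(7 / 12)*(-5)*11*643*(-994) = 20505805.83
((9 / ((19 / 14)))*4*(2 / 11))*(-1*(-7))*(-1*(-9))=63504 / 209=303.85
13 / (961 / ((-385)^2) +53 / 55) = 1926925 / 143796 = 13.40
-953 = -953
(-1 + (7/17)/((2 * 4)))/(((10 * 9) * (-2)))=43/8160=0.01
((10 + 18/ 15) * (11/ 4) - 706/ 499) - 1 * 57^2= -3219.61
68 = 68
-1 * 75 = -75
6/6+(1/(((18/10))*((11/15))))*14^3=68633/33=2079.79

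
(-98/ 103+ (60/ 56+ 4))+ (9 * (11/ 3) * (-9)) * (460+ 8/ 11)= -136831.88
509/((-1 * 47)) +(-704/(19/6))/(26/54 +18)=-10186085/445607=-22.86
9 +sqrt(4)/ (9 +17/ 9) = 450/ 49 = 9.18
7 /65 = 0.11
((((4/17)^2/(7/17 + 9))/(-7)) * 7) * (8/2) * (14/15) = -28/1275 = -0.02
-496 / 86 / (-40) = 31 / 215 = 0.14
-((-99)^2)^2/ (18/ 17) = -181445913/ 2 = -90722956.50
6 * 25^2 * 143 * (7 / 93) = 1251250 / 31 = 40362.90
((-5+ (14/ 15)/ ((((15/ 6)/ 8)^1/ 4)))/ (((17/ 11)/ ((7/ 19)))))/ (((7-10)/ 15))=-40117/ 4845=-8.28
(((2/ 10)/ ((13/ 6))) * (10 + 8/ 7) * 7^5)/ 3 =28812/ 5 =5762.40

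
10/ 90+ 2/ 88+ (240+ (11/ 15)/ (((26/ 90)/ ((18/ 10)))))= 6298657/ 25740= 244.70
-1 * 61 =-61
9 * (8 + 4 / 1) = 108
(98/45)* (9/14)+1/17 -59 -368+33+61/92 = -3064487/7820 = -391.88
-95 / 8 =-11.88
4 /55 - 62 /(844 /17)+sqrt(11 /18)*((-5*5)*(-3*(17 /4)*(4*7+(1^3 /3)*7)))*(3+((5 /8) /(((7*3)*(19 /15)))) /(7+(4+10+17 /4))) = -27297 /23210+445442075*sqrt(22) /92112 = 22681.09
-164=-164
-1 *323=-323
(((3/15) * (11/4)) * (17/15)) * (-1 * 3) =-187/100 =-1.87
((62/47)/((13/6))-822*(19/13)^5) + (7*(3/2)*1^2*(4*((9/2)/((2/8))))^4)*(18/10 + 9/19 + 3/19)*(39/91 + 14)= 16412282262886372554/1657823245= 9899898745.17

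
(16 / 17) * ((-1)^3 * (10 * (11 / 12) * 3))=-440 / 17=-25.88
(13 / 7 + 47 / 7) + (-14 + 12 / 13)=-410 / 91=-4.51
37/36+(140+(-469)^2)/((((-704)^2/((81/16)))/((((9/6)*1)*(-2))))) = -408009719/71368704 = -5.72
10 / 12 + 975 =5855 / 6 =975.83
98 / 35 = 14 / 5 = 2.80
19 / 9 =2.11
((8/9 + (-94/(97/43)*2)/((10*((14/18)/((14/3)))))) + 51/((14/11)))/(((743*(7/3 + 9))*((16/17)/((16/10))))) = -552667/302698200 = -0.00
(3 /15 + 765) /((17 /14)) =53564 /85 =630.16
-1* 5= -5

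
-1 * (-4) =4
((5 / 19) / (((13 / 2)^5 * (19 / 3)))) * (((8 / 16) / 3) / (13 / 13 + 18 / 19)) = 0.00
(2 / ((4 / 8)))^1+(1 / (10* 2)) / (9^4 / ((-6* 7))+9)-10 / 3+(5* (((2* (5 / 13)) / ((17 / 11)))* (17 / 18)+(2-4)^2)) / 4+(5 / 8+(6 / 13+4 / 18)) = 2701697 / 357240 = 7.56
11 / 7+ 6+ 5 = 88 / 7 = 12.57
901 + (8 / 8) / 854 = 769455 / 854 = 901.00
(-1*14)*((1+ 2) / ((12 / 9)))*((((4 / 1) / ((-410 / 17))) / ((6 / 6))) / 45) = 119 / 1025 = 0.12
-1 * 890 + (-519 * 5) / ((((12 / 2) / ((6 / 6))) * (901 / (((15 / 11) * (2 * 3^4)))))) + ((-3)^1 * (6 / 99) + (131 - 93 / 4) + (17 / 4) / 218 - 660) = -1216576629 / 785672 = -1548.45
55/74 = 0.74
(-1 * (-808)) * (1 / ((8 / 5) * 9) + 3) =2480.11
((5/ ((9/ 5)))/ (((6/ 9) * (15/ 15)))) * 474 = 1975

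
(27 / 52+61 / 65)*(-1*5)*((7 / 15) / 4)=-2653 / 3120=-0.85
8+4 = 12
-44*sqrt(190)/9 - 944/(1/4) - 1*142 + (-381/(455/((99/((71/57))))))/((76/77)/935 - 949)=-82357882075725/21020764739 - 44*sqrt(190)/9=-3985.32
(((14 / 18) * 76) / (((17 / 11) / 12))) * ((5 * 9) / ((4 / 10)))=877800 / 17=51635.29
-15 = -15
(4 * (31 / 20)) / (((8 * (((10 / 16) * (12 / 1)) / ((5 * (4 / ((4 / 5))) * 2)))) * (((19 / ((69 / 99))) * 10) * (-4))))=-713 / 150480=-0.00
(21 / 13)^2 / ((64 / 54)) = 11907 / 5408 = 2.20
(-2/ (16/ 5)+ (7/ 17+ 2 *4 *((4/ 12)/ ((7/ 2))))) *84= 1567/ 34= 46.09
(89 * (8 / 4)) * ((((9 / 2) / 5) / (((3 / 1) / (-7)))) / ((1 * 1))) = -1869 / 5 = -373.80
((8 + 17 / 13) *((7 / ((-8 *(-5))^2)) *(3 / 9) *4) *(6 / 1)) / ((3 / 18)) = 1.95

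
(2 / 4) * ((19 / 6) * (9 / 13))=57 / 52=1.10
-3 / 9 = -1 / 3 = -0.33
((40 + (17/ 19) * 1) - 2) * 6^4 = 957744/ 19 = 50407.58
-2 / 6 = -0.33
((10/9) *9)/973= 10/973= 0.01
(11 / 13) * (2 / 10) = 11 / 65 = 0.17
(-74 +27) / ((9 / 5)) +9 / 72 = -1871 / 72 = -25.99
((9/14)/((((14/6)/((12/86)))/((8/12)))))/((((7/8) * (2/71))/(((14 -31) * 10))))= -2607120/14749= -176.77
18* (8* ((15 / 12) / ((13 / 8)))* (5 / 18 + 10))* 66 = 976800 / 13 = 75138.46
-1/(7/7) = -1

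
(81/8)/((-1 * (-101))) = 81/808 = 0.10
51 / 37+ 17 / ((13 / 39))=1938 / 37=52.38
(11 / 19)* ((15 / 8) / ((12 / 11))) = 605 / 608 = 1.00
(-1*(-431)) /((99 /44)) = 1724 /9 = 191.56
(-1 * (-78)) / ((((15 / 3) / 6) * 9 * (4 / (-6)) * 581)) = -78 / 2905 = -0.03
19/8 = 2.38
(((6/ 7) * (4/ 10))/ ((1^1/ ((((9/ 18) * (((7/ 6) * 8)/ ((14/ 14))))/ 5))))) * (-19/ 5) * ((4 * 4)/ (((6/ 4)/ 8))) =-38912/ 375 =-103.77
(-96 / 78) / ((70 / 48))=-384 / 455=-0.84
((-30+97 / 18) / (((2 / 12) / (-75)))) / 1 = 11075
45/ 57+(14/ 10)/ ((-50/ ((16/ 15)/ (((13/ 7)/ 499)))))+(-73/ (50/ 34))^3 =-1416312999236/ 11578125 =-122326.63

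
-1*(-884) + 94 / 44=19495 / 22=886.14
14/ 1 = 14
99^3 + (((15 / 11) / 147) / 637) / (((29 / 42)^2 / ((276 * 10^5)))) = 5722830363213 / 5892887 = 971142.05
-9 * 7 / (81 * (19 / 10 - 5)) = 70 / 279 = 0.25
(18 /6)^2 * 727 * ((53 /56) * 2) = 346779 /28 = 12384.96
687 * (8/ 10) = 2748/ 5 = 549.60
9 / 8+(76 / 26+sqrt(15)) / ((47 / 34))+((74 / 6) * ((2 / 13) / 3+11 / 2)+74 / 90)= 34 * sqrt(15) / 47+1227167 / 16920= 75.33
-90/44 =-45/22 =-2.05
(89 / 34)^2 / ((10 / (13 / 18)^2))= 1338649 / 3745440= 0.36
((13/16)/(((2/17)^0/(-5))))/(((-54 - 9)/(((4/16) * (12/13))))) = 5/336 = 0.01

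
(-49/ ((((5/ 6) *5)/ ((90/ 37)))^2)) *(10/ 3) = -381024/ 6845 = -55.66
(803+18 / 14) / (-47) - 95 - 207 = -104988 / 329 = -319.11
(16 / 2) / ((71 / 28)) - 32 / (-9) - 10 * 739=-4717922 / 639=-7383.29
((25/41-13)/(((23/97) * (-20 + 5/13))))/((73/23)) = 640588/763215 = 0.84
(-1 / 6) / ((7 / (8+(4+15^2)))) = -79 / 14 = -5.64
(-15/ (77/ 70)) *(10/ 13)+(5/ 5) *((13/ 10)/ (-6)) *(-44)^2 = -429.96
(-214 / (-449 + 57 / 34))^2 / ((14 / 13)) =344111144 / 1619195767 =0.21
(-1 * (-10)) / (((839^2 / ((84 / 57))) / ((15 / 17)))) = 4200 / 227366483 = 0.00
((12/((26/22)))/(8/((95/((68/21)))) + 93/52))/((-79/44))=-46347840/16892017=-2.74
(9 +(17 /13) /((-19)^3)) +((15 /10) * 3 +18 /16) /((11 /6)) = 47346929 /3923348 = 12.07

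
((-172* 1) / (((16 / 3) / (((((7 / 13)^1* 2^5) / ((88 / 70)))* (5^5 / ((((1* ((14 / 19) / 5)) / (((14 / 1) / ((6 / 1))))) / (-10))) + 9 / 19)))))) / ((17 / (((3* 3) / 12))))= 40516314195 / 4199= 9649038.87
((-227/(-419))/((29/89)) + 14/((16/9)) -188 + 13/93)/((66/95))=-153149236565/596662704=-256.68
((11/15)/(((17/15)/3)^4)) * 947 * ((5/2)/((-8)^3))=-14238736875/85525504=-166.49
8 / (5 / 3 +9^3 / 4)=96 / 2207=0.04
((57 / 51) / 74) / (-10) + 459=5774201 / 12580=459.00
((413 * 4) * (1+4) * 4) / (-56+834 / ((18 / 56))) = 885 / 68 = 13.01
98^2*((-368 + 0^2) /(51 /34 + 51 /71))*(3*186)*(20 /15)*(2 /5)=-35560835072 /75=-474144467.63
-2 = -2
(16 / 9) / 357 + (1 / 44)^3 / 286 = 389805197 / 78277110912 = 0.00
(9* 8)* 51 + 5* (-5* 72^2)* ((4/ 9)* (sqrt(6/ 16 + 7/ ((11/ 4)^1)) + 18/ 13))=-14400* sqrt(5654)/ 11 - 989064/ 13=-174516.43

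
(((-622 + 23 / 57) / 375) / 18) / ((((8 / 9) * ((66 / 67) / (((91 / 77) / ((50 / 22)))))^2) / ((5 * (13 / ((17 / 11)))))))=-31766574593 / 26163000000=-1.21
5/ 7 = 0.71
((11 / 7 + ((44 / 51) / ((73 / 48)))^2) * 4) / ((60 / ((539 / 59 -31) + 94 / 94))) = -8374986631 / 3180267265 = -2.63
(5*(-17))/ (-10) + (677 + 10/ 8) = 686.75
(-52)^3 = -140608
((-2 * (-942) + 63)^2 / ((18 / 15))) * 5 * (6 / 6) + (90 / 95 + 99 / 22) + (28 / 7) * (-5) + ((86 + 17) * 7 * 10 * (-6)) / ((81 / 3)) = 2700674944 / 171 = 15793420.73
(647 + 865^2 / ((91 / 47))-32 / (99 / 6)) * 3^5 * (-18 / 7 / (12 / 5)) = -706178710890 / 7007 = -100781891.09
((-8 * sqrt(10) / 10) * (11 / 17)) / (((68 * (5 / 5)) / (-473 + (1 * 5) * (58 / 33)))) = 15319 * sqrt(10) / 4335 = 11.17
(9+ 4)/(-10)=-13/10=-1.30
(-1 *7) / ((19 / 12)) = -84 / 19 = -4.42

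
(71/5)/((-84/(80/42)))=-142/441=-0.32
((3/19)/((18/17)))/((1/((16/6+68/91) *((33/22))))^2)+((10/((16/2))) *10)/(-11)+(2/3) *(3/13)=2.93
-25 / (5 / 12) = -60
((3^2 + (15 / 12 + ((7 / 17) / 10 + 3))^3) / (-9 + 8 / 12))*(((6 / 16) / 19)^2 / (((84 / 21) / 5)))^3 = -7565886213273 / 6204520851661704396800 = -0.00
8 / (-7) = -8 / 7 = -1.14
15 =15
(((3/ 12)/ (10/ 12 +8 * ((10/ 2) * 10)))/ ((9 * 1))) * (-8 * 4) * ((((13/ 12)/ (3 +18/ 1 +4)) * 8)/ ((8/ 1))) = -4/ 41625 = -0.00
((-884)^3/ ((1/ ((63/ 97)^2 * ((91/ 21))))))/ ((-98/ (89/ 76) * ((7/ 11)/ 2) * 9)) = 6593926509456/ 1251397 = 5269252.29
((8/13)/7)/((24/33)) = 11/91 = 0.12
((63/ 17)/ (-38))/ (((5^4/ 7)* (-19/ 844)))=186102/ 3835625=0.05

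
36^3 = 46656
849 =849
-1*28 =-28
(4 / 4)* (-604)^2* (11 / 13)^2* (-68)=-3001706048 / 169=-17761574.25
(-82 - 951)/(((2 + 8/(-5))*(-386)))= 5165/772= 6.69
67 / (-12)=-67 / 12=-5.58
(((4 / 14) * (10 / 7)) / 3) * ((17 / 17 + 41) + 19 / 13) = 11300 / 1911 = 5.91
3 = 3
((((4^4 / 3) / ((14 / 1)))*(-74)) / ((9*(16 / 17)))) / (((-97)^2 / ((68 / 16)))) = -42772 / 1778301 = -0.02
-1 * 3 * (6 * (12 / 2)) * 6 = -648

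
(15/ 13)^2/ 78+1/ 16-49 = -1719651/ 35152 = -48.92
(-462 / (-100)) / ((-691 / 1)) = -231 / 34550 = -0.01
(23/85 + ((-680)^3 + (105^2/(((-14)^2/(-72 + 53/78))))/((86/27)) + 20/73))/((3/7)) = -122151862547460193/166492560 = -733677604.26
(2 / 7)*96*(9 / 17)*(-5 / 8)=-1080 / 119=-9.08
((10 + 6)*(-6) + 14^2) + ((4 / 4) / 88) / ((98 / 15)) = 862415 / 8624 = 100.00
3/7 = 0.43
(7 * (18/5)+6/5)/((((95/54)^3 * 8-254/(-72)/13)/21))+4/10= 585381770/44861249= 13.05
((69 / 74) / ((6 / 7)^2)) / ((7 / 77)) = 13.96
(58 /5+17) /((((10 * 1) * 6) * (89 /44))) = 1573 /6675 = 0.24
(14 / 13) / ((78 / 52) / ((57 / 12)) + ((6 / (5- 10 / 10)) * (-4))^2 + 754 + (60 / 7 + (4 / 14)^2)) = 6517 / 4834960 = 0.00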